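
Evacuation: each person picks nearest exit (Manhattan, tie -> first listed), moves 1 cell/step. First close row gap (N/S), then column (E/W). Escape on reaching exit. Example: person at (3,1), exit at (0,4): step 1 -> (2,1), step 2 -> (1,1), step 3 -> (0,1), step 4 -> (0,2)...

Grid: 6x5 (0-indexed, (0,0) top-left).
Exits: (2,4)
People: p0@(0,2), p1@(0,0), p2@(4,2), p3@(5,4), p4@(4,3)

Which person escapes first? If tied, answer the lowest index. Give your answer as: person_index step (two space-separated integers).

Answer: 3 3

Derivation:
Step 1: p0:(0,2)->(1,2) | p1:(0,0)->(1,0) | p2:(4,2)->(3,2) | p3:(5,4)->(4,4) | p4:(4,3)->(3,3)
Step 2: p0:(1,2)->(2,2) | p1:(1,0)->(2,0) | p2:(3,2)->(2,2) | p3:(4,4)->(3,4) | p4:(3,3)->(2,3)
Step 3: p0:(2,2)->(2,3) | p1:(2,0)->(2,1) | p2:(2,2)->(2,3) | p3:(3,4)->(2,4)->EXIT | p4:(2,3)->(2,4)->EXIT
Step 4: p0:(2,3)->(2,4)->EXIT | p1:(2,1)->(2,2) | p2:(2,3)->(2,4)->EXIT | p3:escaped | p4:escaped
Step 5: p0:escaped | p1:(2,2)->(2,3) | p2:escaped | p3:escaped | p4:escaped
Step 6: p0:escaped | p1:(2,3)->(2,4)->EXIT | p2:escaped | p3:escaped | p4:escaped
Exit steps: [4, 6, 4, 3, 3]
First to escape: p3 at step 3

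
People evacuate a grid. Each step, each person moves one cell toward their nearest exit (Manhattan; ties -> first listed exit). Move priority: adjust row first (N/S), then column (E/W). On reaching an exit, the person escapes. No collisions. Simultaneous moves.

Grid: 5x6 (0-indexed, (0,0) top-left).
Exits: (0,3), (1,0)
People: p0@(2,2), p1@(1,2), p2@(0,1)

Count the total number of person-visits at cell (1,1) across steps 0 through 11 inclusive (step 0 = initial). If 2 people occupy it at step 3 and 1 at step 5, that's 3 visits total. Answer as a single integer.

Step 0: p0@(2,2) p1@(1,2) p2@(0,1) -> at (1,1): 0 [-], cum=0
Step 1: p0@(1,2) p1@(0,2) p2@(0,2) -> at (1,1): 0 [-], cum=0
Step 2: p0@(0,2) p1@ESC p2@ESC -> at (1,1): 0 [-], cum=0
Step 3: p0@ESC p1@ESC p2@ESC -> at (1,1): 0 [-], cum=0
Total visits = 0

Answer: 0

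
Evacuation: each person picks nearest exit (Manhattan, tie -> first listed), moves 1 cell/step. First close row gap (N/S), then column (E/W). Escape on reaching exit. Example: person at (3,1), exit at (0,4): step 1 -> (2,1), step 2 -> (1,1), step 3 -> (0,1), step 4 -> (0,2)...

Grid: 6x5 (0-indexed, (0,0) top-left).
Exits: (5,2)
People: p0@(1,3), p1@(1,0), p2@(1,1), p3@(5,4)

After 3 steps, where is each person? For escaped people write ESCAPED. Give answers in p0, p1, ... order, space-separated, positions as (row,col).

Step 1: p0:(1,3)->(2,3) | p1:(1,0)->(2,0) | p2:(1,1)->(2,1) | p3:(5,4)->(5,3)
Step 2: p0:(2,3)->(3,3) | p1:(2,0)->(3,0) | p2:(2,1)->(3,1) | p3:(5,3)->(5,2)->EXIT
Step 3: p0:(3,3)->(4,3) | p1:(3,0)->(4,0) | p2:(3,1)->(4,1) | p3:escaped

(4,3) (4,0) (4,1) ESCAPED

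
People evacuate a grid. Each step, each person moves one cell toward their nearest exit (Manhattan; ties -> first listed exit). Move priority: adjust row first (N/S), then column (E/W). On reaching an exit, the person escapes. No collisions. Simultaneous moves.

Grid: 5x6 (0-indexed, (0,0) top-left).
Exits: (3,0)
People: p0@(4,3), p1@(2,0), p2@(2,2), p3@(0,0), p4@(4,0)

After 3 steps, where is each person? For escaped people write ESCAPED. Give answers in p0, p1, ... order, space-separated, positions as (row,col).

Step 1: p0:(4,3)->(3,3) | p1:(2,0)->(3,0)->EXIT | p2:(2,2)->(3,2) | p3:(0,0)->(1,0) | p4:(4,0)->(3,0)->EXIT
Step 2: p0:(3,3)->(3,2) | p1:escaped | p2:(3,2)->(3,1) | p3:(1,0)->(2,0) | p4:escaped
Step 3: p0:(3,2)->(3,1) | p1:escaped | p2:(3,1)->(3,0)->EXIT | p3:(2,0)->(3,0)->EXIT | p4:escaped

(3,1) ESCAPED ESCAPED ESCAPED ESCAPED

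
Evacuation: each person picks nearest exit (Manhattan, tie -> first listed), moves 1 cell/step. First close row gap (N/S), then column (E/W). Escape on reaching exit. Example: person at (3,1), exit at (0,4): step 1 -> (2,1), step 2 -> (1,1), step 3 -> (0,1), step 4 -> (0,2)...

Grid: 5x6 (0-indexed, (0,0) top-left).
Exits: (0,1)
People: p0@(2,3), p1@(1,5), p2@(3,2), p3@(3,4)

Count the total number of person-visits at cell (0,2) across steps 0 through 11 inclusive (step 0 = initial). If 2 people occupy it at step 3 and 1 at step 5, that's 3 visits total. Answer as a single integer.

Step 0: p0@(2,3) p1@(1,5) p2@(3,2) p3@(3,4) -> at (0,2): 0 [-], cum=0
Step 1: p0@(1,3) p1@(0,5) p2@(2,2) p3@(2,4) -> at (0,2): 0 [-], cum=0
Step 2: p0@(0,3) p1@(0,4) p2@(1,2) p3@(1,4) -> at (0,2): 0 [-], cum=0
Step 3: p0@(0,2) p1@(0,3) p2@(0,2) p3@(0,4) -> at (0,2): 2 [p0,p2], cum=2
Step 4: p0@ESC p1@(0,2) p2@ESC p3@(0,3) -> at (0,2): 1 [p1], cum=3
Step 5: p0@ESC p1@ESC p2@ESC p3@(0,2) -> at (0,2): 1 [p3], cum=4
Step 6: p0@ESC p1@ESC p2@ESC p3@ESC -> at (0,2): 0 [-], cum=4
Total visits = 4

Answer: 4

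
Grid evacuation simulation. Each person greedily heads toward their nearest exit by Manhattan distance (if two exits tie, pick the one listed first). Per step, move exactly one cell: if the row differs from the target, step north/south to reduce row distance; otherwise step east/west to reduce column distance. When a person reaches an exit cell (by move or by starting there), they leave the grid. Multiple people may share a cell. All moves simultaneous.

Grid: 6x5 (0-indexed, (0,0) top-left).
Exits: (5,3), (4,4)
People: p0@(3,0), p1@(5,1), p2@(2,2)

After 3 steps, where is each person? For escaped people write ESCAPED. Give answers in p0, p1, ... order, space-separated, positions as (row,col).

Step 1: p0:(3,0)->(4,0) | p1:(5,1)->(5,2) | p2:(2,2)->(3,2)
Step 2: p0:(4,0)->(5,0) | p1:(5,2)->(5,3)->EXIT | p2:(3,2)->(4,2)
Step 3: p0:(5,0)->(5,1) | p1:escaped | p2:(4,2)->(5,2)

(5,1) ESCAPED (5,2)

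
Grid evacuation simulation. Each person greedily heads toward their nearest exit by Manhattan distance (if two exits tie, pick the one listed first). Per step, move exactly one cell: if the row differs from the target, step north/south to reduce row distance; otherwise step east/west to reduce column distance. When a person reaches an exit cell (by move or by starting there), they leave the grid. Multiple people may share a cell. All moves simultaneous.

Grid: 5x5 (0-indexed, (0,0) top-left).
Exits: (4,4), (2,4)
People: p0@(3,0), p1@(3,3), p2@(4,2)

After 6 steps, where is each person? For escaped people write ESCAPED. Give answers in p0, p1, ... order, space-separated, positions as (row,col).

Step 1: p0:(3,0)->(4,0) | p1:(3,3)->(4,3) | p2:(4,2)->(4,3)
Step 2: p0:(4,0)->(4,1) | p1:(4,3)->(4,4)->EXIT | p2:(4,3)->(4,4)->EXIT
Step 3: p0:(4,1)->(4,2) | p1:escaped | p2:escaped
Step 4: p0:(4,2)->(4,3) | p1:escaped | p2:escaped
Step 5: p0:(4,3)->(4,4)->EXIT | p1:escaped | p2:escaped

ESCAPED ESCAPED ESCAPED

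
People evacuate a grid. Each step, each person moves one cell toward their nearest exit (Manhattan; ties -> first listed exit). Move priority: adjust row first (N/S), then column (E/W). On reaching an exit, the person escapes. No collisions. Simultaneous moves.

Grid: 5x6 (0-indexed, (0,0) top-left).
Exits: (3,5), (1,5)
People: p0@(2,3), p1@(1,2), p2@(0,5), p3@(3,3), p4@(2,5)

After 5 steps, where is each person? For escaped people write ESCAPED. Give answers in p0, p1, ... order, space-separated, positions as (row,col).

Step 1: p0:(2,3)->(3,3) | p1:(1,2)->(1,3) | p2:(0,5)->(1,5)->EXIT | p3:(3,3)->(3,4) | p4:(2,5)->(3,5)->EXIT
Step 2: p0:(3,3)->(3,4) | p1:(1,3)->(1,4) | p2:escaped | p3:(3,4)->(3,5)->EXIT | p4:escaped
Step 3: p0:(3,4)->(3,5)->EXIT | p1:(1,4)->(1,5)->EXIT | p2:escaped | p3:escaped | p4:escaped

ESCAPED ESCAPED ESCAPED ESCAPED ESCAPED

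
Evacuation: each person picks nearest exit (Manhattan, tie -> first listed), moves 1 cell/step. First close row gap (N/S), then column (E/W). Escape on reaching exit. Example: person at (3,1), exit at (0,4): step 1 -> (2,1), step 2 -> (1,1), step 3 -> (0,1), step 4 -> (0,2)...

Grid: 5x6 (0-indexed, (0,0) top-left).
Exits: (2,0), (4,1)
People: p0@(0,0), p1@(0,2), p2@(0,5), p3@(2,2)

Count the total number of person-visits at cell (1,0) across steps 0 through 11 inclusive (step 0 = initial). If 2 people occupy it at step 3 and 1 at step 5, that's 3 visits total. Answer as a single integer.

Answer: 1

Derivation:
Step 0: p0@(0,0) p1@(0,2) p2@(0,5) p3@(2,2) -> at (1,0): 0 [-], cum=0
Step 1: p0@(1,0) p1@(1,2) p2@(1,5) p3@(2,1) -> at (1,0): 1 [p0], cum=1
Step 2: p0@ESC p1@(2,2) p2@(2,5) p3@ESC -> at (1,0): 0 [-], cum=1
Step 3: p0@ESC p1@(2,1) p2@(2,4) p3@ESC -> at (1,0): 0 [-], cum=1
Step 4: p0@ESC p1@ESC p2@(2,3) p3@ESC -> at (1,0): 0 [-], cum=1
Step 5: p0@ESC p1@ESC p2@(2,2) p3@ESC -> at (1,0): 0 [-], cum=1
Step 6: p0@ESC p1@ESC p2@(2,1) p3@ESC -> at (1,0): 0 [-], cum=1
Step 7: p0@ESC p1@ESC p2@ESC p3@ESC -> at (1,0): 0 [-], cum=1
Total visits = 1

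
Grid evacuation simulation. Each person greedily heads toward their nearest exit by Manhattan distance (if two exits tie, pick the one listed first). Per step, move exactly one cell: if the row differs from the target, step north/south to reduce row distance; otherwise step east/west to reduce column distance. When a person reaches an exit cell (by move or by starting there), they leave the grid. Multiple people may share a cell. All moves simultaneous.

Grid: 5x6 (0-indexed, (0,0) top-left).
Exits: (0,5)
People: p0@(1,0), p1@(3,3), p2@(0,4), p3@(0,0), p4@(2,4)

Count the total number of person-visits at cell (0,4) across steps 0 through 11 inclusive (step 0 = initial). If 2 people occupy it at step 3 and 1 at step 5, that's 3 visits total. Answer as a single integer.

Answer: 5

Derivation:
Step 0: p0@(1,0) p1@(3,3) p2@(0,4) p3@(0,0) p4@(2,4) -> at (0,4): 1 [p2], cum=1
Step 1: p0@(0,0) p1@(2,3) p2@ESC p3@(0,1) p4@(1,4) -> at (0,4): 0 [-], cum=1
Step 2: p0@(0,1) p1@(1,3) p2@ESC p3@(0,2) p4@(0,4) -> at (0,4): 1 [p4], cum=2
Step 3: p0@(0,2) p1@(0,3) p2@ESC p3@(0,3) p4@ESC -> at (0,4): 0 [-], cum=2
Step 4: p0@(0,3) p1@(0,4) p2@ESC p3@(0,4) p4@ESC -> at (0,4): 2 [p1,p3], cum=4
Step 5: p0@(0,4) p1@ESC p2@ESC p3@ESC p4@ESC -> at (0,4): 1 [p0], cum=5
Step 6: p0@ESC p1@ESC p2@ESC p3@ESC p4@ESC -> at (0,4): 0 [-], cum=5
Total visits = 5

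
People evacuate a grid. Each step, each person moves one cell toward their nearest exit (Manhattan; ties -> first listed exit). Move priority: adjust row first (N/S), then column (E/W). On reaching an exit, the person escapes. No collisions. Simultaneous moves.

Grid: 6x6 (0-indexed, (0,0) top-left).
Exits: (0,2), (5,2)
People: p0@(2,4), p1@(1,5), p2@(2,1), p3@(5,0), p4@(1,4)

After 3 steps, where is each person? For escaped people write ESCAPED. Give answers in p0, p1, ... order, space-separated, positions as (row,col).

Step 1: p0:(2,4)->(1,4) | p1:(1,5)->(0,5) | p2:(2,1)->(1,1) | p3:(5,0)->(5,1) | p4:(1,4)->(0,4)
Step 2: p0:(1,4)->(0,4) | p1:(0,5)->(0,4) | p2:(1,1)->(0,1) | p3:(5,1)->(5,2)->EXIT | p4:(0,4)->(0,3)
Step 3: p0:(0,4)->(0,3) | p1:(0,4)->(0,3) | p2:(0,1)->(0,2)->EXIT | p3:escaped | p4:(0,3)->(0,2)->EXIT

(0,3) (0,3) ESCAPED ESCAPED ESCAPED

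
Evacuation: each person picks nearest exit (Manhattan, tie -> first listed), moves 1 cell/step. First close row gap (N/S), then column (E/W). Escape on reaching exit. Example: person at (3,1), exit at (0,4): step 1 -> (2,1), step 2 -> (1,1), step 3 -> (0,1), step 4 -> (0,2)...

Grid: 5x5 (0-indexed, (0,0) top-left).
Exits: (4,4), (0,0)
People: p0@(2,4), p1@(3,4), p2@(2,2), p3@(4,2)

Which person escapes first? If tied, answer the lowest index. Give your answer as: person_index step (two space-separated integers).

Step 1: p0:(2,4)->(3,4) | p1:(3,4)->(4,4)->EXIT | p2:(2,2)->(3,2) | p3:(4,2)->(4,3)
Step 2: p0:(3,4)->(4,4)->EXIT | p1:escaped | p2:(3,2)->(4,2) | p3:(4,3)->(4,4)->EXIT
Step 3: p0:escaped | p1:escaped | p2:(4,2)->(4,3) | p3:escaped
Step 4: p0:escaped | p1:escaped | p2:(4,3)->(4,4)->EXIT | p3:escaped
Exit steps: [2, 1, 4, 2]
First to escape: p1 at step 1

Answer: 1 1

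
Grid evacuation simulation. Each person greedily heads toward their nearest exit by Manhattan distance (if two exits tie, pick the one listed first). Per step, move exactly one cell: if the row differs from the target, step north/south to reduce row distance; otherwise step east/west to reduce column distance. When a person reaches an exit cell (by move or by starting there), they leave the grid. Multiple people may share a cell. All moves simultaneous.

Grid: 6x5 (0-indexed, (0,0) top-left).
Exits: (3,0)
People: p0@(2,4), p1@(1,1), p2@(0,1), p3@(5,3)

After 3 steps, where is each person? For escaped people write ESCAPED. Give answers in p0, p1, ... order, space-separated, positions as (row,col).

Step 1: p0:(2,4)->(3,4) | p1:(1,1)->(2,1) | p2:(0,1)->(1,1) | p3:(5,3)->(4,3)
Step 2: p0:(3,4)->(3,3) | p1:(2,1)->(3,1) | p2:(1,1)->(2,1) | p3:(4,3)->(3,3)
Step 3: p0:(3,3)->(3,2) | p1:(3,1)->(3,0)->EXIT | p2:(2,1)->(3,1) | p3:(3,3)->(3,2)

(3,2) ESCAPED (3,1) (3,2)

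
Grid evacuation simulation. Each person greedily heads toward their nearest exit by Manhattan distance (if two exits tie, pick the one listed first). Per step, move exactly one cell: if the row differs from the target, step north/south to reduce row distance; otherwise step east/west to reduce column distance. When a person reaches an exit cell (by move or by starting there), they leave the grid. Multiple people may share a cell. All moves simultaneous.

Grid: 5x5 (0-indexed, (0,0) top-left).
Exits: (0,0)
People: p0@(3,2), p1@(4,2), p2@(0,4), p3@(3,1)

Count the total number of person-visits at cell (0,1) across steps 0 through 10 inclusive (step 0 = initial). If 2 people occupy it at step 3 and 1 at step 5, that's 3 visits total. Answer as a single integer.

Step 0: p0@(3,2) p1@(4,2) p2@(0,4) p3@(3,1) -> at (0,1): 0 [-], cum=0
Step 1: p0@(2,2) p1@(3,2) p2@(0,3) p3@(2,1) -> at (0,1): 0 [-], cum=0
Step 2: p0@(1,2) p1@(2,2) p2@(0,2) p3@(1,1) -> at (0,1): 0 [-], cum=0
Step 3: p0@(0,2) p1@(1,2) p2@(0,1) p3@(0,1) -> at (0,1): 2 [p2,p3], cum=2
Step 4: p0@(0,1) p1@(0,2) p2@ESC p3@ESC -> at (0,1): 1 [p0], cum=3
Step 5: p0@ESC p1@(0,1) p2@ESC p3@ESC -> at (0,1): 1 [p1], cum=4
Step 6: p0@ESC p1@ESC p2@ESC p3@ESC -> at (0,1): 0 [-], cum=4
Total visits = 4

Answer: 4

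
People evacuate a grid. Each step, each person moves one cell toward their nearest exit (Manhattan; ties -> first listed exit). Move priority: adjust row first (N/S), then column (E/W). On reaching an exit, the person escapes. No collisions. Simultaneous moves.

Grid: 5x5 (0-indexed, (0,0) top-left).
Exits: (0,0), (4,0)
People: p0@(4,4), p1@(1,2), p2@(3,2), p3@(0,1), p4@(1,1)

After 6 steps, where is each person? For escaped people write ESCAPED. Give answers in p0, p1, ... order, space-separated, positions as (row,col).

Step 1: p0:(4,4)->(4,3) | p1:(1,2)->(0,2) | p2:(3,2)->(4,2) | p3:(0,1)->(0,0)->EXIT | p4:(1,1)->(0,1)
Step 2: p0:(4,3)->(4,2) | p1:(0,2)->(0,1) | p2:(4,2)->(4,1) | p3:escaped | p4:(0,1)->(0,0)->EXIT
Step 3: p0:(4,2)->(4,1) | p1:(0,1)->(0,0)->EXIT | p2:(4,1)->(4,0)->EXIT | p3:escaped | p4:escaped
Step 4: p0:(4,1)->(4,0)->EXIT | p1:escaped | p2:escaped | p3:escaped | p4:escaped

ESCAPED ESCAPED ESCAPED ESCAPED ESCAPED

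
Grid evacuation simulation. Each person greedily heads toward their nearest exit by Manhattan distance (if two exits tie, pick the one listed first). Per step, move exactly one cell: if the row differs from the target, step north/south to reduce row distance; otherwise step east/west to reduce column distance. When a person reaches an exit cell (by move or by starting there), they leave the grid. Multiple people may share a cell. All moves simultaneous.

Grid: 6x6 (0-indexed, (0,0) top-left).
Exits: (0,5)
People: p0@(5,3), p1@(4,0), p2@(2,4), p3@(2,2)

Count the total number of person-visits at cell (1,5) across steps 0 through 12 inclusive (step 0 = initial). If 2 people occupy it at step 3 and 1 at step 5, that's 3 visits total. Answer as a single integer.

Step 0: p0@(5,3) p1@(4,0) p2@(2,4) p3@(2,2) -> at (1,5): 0 [-], cum=0
Step 1: p0@(4,3) p1@(3,0) p2@(1,4) p3@(1,2) -> at (1,5): 0 [-], cum=0
Step 2: p0@(3,3) p1@(2,0) p2@(0,4) p3@(0,2) -> at (1,5): 0 [-], cum=0
Step 3: p0@(2,3) p1@(1,0) p2@ESC p3@(0,3) -> at (1,5): 0 [-], cum=0
Step 4: p0@(1,3) p1@(0,0) p2@ESC p3@(0,4) -> at (1,5): 0 [-], cum=0
Step 5: p0@(0,3) p1@(0,1) p2@ESC p3@ESC -> at (1,5): 0 [-], cum=0
Step 6: p0@(0,4) p1@(0,2) p2@ESC p3@ESC -> at (1,5): 0 [-], cum=0
Step 7: p0@ESC p1@(0,3) p2@ESC p3@ESC -> at (1,5): 0 [-], cum=0
Step 8: p0@ESC p1@(0,4) p2@ESC p3@ESC -> at (1,5): 0 [-], cum=0
Step 9: p0@ESC p1@ESC p2@ESC p3@ESC -> at (1,5): 0 [-], cum=0
Total visits = 0

Answer: 0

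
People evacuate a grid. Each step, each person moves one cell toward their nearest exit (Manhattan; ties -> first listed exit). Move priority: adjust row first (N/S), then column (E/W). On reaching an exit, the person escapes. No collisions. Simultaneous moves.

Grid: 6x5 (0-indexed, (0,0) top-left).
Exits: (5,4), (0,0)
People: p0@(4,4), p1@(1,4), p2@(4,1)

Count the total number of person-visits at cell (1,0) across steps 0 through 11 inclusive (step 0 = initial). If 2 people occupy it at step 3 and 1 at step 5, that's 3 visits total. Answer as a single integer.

Answer: 0

Derivation:
Step 0: p0@(4,4) p1@(1,4) p2@(4,1) -> at (1,0): 0 [-], cum=0
Step 1: p0@ESC p1@(2,4) p2@(5,1) -> at (1,0): 0 [-], cum=0
Step 2: p0@ESC p1@(3,4) p2@(5,2) -> at (1,0): 0 [-], cum=0
Step 3: p0@ESC p1@(4,4) p2@(5,3) -> at (1,0): 0 [-], cum=0
Step 4: p0@ESC p1@ESC p2@ESC -> at (1,0): 0 [-], cum=0
Total visits = 0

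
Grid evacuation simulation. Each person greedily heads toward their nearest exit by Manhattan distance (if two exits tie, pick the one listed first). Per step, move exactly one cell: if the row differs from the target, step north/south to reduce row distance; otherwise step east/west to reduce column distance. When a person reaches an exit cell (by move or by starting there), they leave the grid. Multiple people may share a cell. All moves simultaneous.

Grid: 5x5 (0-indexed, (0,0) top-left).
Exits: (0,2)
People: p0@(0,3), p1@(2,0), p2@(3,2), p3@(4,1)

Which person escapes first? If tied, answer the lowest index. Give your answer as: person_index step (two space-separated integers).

Answer: 0 1

Derivation:
Step 1: p0:(0,3)->(0,2)->EXIT | p1:(2,0)->(1,0) | p2:(3,2)->(2,2) | p3:(4,1)->(3,1)
Step 2: p0:escaped | p1:(1,0)->(0,0) | p2:(2,2)->(1,2) | p3:(3,1)->(2,1)
Step 3: p0:escaped | p1:(0,0)->(0,1) | p2:(1,2)->(0,2)->EXIT | p3:(2,1)->(1,1)
Step 4: p0:escaped | p1:(0,1)->(0,2)->EXIT | p2:escaped | p3:(1,1)->(0,1)
Step 5: p0:escaped | p1:escaped | p2:escaped | p3:(0,1)->(0,2)->EXIT
Exit steps: [1, 4, 3, 5]
First to escape: p0 at step 1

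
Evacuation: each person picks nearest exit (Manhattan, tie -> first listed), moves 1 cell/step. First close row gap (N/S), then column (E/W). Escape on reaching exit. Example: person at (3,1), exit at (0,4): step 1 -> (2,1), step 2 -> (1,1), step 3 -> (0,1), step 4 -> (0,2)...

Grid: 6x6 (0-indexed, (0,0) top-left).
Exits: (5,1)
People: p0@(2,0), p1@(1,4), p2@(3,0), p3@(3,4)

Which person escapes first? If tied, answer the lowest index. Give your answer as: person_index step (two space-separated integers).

Answer: 2 3

Derivation:
Step 1: p0:(2,0)->(3,0) | p1:(1,4)->(2,4) | p2:(3,0)->(4,0) | p3:(3,4)->(4,4)
Step 2: p0:(3,0)->(4,0) | p1:(2,4)->(3,4) | p2:(4,0)->(5,0) | p3:(4,4)->(5,4)
Step 3: p0:(4,0)->(5,0) | p1:(3,4)->(4,4) | p2:(5,0)->(5,1)->EXIT | p3:(5,4)->(5,3)
Step 4: p0:(5,0)->(5,1)->EXIT | p1:(4,4)->(5,4) | p2:escaped | p3:(5,3)->(5,2)
Step 5: p0:escaped | p1:(5,4)->(5,3) | p2:escaped | p3:(5,2)->(5,1)->EXIT
Step 6: p0:escaped | p1:(5,3)->(5,2) | p2:escaped | p3:escaped
Step 7: p0:escaped | p1:(5,2)->(5,1)->EXIT | p2:escaped | p3:escaped
Exit steps: [4, 7, 3, 5]
First to escape: p2 at step 3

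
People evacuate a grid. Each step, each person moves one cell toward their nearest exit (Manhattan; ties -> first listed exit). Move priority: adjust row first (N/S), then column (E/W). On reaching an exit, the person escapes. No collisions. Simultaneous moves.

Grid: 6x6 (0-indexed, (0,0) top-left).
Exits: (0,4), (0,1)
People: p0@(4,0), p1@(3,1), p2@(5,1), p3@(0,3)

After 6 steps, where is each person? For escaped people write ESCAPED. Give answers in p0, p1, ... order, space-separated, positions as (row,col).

Step 1: p0:(4,0)->(3,0) | p1:(3,1)->(2,1) | p2:(5,1)->(4,1) | p3:(0,3)->(0,4)->EXIT
Step 2: p0:(3,0)->(2,0) | p1:(2,1)->(1,1) | p2:(4,1)->(3,1) | p3:escaped
Step 3: p0:(2,0)->(1,0) | p1:(1,1)->(0,1)->EXIT | p2:(3,1)->(2,1) | p3:escaped
Step 4: p0:(1,0)->(0,0) | p1:escaped | p2:(2,1)->(1,1) | p3:escaped
Step 5: p0:(0,0)->(0,1)->EXIT | p1:escaped | p2:(1,1)->(0,1)->EXIT | p3:escaped

ESCAPED ESCAPED ESCAPED ESCAPED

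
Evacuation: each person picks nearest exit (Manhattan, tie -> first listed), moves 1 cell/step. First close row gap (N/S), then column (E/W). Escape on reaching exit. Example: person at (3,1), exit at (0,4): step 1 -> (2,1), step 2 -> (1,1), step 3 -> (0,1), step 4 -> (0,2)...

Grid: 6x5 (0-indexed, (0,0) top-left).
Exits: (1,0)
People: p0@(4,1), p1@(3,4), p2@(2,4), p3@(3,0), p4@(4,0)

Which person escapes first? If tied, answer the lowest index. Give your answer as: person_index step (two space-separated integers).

Answer: 3 2

Derivation:
Step 1: p0:(4,1)->(3,1) | p1:(3,4)->(2,4) | p2:(2,4)->(1,4) | p3:(3,0)->(2,0) | p4:(4,0)->(3,0)
Step 2: p0:(3,1)->(2,1) | p1:(2,4)->(1,4) | p2:(1,4)->(1,3) | p3:(2,0)->(1,0)->EXIT | p4:(3,0)->(2,0)
Step 3: p0:(2,1)->(1,1) | p1:(1,4)->(1,3) | p2:(1,3)->(1,2) | p3:escaped | p4:(2,0)->(1,0)->EXIT
Step 4: p0:(1,1)->(1,0)->EXIT | p1:(1,3)->(1,2) | p2:(1,2)->(1,1) | p3:escaped | p4:escaped
Step 5: p0:escaped | p1:(1,2)->(1,1) | p2:(1,1)->(1,0)->EXIT | p3:escaped | p4:escaped
Step 6: p0:escaped | p1:(1,1)->(1,0)->EXIT | p2:escaped | p3:escaped | p4:escaped
Exit steps: [4, 6, 5, 2, 3]
First to escape: p3 at step 2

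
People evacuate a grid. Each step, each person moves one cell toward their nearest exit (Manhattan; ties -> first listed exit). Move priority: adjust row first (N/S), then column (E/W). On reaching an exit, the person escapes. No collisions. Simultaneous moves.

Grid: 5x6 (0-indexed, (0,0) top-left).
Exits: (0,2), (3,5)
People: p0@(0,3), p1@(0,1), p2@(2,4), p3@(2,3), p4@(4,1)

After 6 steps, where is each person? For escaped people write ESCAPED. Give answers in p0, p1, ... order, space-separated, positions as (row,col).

Step 1: p0:(0,3)->(0,2)->EXIT | p1:(0,1)->(0,2)->EXIT | p2:(2,4)->(3,4) | p3:(2,3)->(1,3) | p4:(4,1)->(3,1)
Step 2: p0:escaped | p1:escaped | p2:(3,4)->(3,5)->EXIT | p3:(1,3)->(0,3) | p4:(3,1)->(2,1)
Step 3: p0:escaped | p1:escaped | p2:escaped | p3:(0,3)->(0,2)->EXIT | p4:(2,1)->(1,1)
Step 4: p0:escaped | p1:escaped | p2:escaped | p3:escaped | p4:(1,1)->(0,1)
Step 5: p0:escaped | p1:escaped | p2:escaped | p3:escaped | p4:(0,1)->(0,2)->EXIT

ESCAPED ESCAPED ESCAPED ESCAPED ESCAPED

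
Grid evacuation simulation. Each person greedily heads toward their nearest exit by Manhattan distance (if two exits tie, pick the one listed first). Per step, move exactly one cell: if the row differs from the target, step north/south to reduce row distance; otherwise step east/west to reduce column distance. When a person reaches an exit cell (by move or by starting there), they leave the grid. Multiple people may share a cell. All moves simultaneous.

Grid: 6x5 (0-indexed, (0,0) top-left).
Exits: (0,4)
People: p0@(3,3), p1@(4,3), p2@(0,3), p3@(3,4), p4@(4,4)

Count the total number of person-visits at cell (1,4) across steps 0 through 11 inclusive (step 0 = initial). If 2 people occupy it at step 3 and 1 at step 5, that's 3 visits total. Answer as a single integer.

Step 0: p0@(3,3) p1@(4,3) p2@(0,3) p3@(3,4) p4@(4,4) -> at (1,4): 0 [-], cum=0
Step 1: p0@(2,3) p1@(3,3) p2@ESC p3@(2,4) p4@(3,4) -> at (1,4): 0 [-], cum=0
Step 2: p0@(1,3) p1@(2,3) p2@ESC p3@(1,4) p4@(2,4) -> at (1,4): 1 [p3], cum=1
Step 3: p0@(0,3) p1@(1,3) p2@ESC p3@ESC p4@(1,4) -> at (1,4): 1 [p4], cum=2
Step 4: p0@ESC p1@(0,3) p2@ESC p3@ESC p4@ESC -> at (1,4): 0 [-], cum=2
Step 5: p0@ESC p1@ESC p2@ESC p3@ESC p4@ESC -> at (1,4): 0 [-], cum=2
Total visits = 2

Answer: 2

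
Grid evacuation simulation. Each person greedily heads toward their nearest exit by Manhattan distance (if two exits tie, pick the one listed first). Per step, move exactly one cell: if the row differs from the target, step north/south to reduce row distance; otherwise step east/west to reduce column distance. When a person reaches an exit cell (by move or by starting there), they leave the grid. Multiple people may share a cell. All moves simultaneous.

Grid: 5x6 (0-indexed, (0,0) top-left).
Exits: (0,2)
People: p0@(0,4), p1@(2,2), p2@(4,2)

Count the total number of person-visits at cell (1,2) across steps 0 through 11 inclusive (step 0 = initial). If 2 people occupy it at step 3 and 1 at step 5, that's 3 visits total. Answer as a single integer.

Step 0: p0@(0,4) p1@(2,2) p2@(4,2) -> at (1,2): 0 [-], cum=0
Step 1: p0@(0,3) p1@(1,2) p2@(3,2) -> at (1,2): 1 [p1], cum=1
Step 2: p0@ESC p1@ESC p2@(2,2) -> at (1,2): 0 [-], cum=1
Step 3: p0@ESC p1@ESC p2@(1,2) -> at (1,2): 1 [p2], cum=2
Step 4: p0@ESC p1@ESC p2@ESC -> at (1,2): 0 [-], cum=2
Total visits = 2

Answer: 2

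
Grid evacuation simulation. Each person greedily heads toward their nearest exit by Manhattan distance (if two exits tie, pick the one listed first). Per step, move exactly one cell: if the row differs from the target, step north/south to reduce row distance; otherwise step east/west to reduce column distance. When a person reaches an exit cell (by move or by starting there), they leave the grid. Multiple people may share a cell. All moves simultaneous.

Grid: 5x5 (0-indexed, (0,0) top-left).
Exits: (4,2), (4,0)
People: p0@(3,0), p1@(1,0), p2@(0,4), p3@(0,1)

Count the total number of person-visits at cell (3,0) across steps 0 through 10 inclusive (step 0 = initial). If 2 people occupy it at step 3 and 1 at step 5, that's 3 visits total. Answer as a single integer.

Step 0: p0@(3,0) p1@(1,0) p2@(0,4) p3@(0,1) -> at (3,0): 1 [p0], cum=1
Step 1: p0@ESC p1@(2,0) p2@(1,4) p3@(1,1) -> at (3,0): 0 [-], cum=1
Step 2: p0@ESC p1@(3,0) p2@(2,4) p3@(2,1) -> at (3,0): 1 [p1], cum=2
Step 3: p0@ESC p1@ESC p2@(3,4) p3@(3,1) -> at (3,0): 0 [-], cum=2
Step 4: p0@ESC p1@ESC p2@(4,4) p3@(4,1) -> at (3,0): 0 [-], cum=2
Step 5: p0@ESC p1@ESC p2@(4,3) p3@ESC -> at (3,0): 0 [-], cum=2
Step 6: p0@ESC p1@ESC p2@ESC p3@ESC -> at (3,0): 0 [-], cum=2
Total visits = 2

Answer: 2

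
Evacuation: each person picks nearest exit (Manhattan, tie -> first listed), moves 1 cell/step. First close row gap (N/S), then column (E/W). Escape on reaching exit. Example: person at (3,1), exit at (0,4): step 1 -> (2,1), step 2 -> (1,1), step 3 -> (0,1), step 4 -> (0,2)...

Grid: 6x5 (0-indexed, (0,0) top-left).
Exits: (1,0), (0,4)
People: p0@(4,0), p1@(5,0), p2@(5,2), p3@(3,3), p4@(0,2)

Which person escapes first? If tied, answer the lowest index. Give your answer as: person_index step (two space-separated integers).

Step 1: p0:(4,0)->(3,0) | p1:(5,0)->(4,0) | p2:(5,2)->(4,2) | p3:(3,3)->(2,3) | p4:(0,2)->(0,3)
Step 2: p0:(3,0)->(2,0) | p1:(4,0)->(3,0) | p2:(4,2)->(3,2) | p3:(2,3)->(1,3) | p4:(0,3)->(0,4)->EXIT
Step 3: p0:(2,0)->(1,0)->EXIT | p1:(3,0)->(2,0) | p2:(3,2)->(2,2) | p3:(1,3)->(0,3) | p4:escaped
Step 4: p0:escaped | p1:(2,0)->(1,0)->EXIT | p2:(2,2)->(1,2) | p3:(0,3)->(0,4)->EXIT | p4:escaped
Step 5: p0:escaped | p1:escaped | p2:(1,2)->(1,1) | p3:escaped | p4:escaped
Step 6: p0:escaped | p1:escaped | p2:(1,1)->(1,0)->EXIT | p3:escaped | p4:escaped
Exit steps: [3, 4, 6, 4, 2]
First to escape: p4 at step 2

Answer: 4 2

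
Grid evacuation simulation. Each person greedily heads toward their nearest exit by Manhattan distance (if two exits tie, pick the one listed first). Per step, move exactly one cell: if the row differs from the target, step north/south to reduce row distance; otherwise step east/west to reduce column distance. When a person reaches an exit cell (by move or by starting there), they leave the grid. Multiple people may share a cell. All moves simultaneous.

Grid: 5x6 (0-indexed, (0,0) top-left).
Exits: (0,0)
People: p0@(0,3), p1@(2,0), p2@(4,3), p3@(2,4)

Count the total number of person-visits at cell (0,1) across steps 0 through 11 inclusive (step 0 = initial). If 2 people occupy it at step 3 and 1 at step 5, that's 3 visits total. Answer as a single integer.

Answer: 3

Derivation:
Step 0: p0@(0,3) p1@(2,0) p2@(4,3) p3@(2,4) -> at (0,1): 0 [-], cum=0
Step 1: p0@(0,2) p1@(1,0) p2@(3,3) p3@(1,4) -> at (0,1): 0 [-], cum=0
Step 2: p0@(0,1) p1@ESC p2@(2,3) p3@(0,4) -> at (0,1): 1 [p0], cum=1
Step 3: p0@ESC p1@ESC p2@(1,3) p3@(0,3) -> at (0,1): 0 [-], cum=1
Step 4: p0@ESC p1@ESC p2@(0,3) p3@(0,2) -> at (0,1): 0 [-], cum=1
Step 5: p0@ESC p1@ESC p2@(0,2) p3@(0,1) -> at (0,1): 1 [p3], cum=2
Step 6: p0@ESC p1@ESC p2@(0,1) p3@ESC -> at (0,1): 1 [p2], cum=3
Step 7: p0@ESC p1@ESC p2@ESC p3@ESC -> at (0,1): 0 [-], cum=3
Total visits = 3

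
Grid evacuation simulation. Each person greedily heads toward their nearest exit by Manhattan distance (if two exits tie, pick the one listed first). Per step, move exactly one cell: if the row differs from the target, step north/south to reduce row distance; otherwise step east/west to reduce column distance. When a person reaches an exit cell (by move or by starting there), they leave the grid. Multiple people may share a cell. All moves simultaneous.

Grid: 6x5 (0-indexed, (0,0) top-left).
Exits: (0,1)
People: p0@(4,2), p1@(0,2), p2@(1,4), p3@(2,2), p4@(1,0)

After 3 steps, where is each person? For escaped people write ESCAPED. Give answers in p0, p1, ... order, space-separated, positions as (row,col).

Step 1: p0:(4,2)->(3,2) | p1:(0,2)->(0,1)->EXIT | p2:(1,4)->(0,4) | p3:(2,2)->(1,2) | p4:(1,0)->(0,0)
Step 2: p0:(3,2)->(2,2) | p1:escaped | p2:(0,4)->(0,3) | p3:(1,2)->(0,2) | p4:(0,0)->(0,1)->EXIT
Step 3: p0:(2,2)->(1,2) | p1:escaped | p2:(0,3)->(0,2) | p3:(0,2)->(0,1)->EXIT | p4:escaped

(1,2) ESCAPED (0,2) ESCAPED ESCAPED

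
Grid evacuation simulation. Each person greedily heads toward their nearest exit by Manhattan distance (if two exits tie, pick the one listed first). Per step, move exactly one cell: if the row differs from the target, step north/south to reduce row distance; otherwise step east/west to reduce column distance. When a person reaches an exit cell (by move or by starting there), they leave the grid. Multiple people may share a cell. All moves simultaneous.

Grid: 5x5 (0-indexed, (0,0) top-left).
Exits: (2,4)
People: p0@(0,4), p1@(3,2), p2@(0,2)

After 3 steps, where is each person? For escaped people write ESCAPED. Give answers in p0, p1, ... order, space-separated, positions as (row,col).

Step 1: p0:(0,4)->(1,4) | p1:(3,2)->(2,2) | p2:(0,2)->(1,2)
Step 2: p0:(1,4)->(2,4)->EXIT | p1:(2,2)->(2,3) | p2:(1,2)->(2,2)
Step 3: p0:escaped | p1:(2,3)->(2,4)->EXIT | p2:(2,2)->(2,3)

ESCAPED ESCAPED (2,3)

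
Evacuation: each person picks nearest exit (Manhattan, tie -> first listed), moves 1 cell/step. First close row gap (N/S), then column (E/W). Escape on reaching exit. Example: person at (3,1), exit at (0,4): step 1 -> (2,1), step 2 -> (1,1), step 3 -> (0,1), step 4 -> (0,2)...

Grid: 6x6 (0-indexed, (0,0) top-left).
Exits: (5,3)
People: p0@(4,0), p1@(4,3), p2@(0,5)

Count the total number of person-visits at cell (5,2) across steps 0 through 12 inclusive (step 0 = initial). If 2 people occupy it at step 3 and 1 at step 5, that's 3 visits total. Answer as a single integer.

Step 0: p0@(4,0) p1@(4,3) p2@(0,5) -> at (5,2): 0 [-], cum=0
Step 1: p0@(5,0) p1@ESC p2@(1,5) -> at (5,2): 0 [-], cum=0
Step 2: p0@(5,1) p1@ESC p2@(2,5) -> at (5,2): 0 [-], cum=0
Step 3: p0@(5,2) p1@ESC p2@(3,5) -> at (5,2): 1 [p0], cum=1
Step 4: p0@ESC p1@ESC p2@(4,5) -> at (5,2): 0 [-], cum=1
Step 5: p0@ESC p1@ESC p2@(5,5) -> at (5,2): 0 [-], cum=1
Step 6: p0@ESC p1@ESC p2@(5,4) -> at (5,2): 0 [-], cum=1
Step 7: p0@ESC p1@ESC p2@ESC -> at (5,2): 0 [-], cum=1
Total visits = 1

Answer: 1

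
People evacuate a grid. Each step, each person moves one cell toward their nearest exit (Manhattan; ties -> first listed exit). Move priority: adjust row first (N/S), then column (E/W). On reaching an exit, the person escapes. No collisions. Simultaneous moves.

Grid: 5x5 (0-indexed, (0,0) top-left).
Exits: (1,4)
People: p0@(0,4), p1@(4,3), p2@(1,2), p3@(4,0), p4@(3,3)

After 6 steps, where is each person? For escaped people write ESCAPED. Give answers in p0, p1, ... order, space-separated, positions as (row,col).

Step 1: p0:(0,4)->(1,4)->EXIT | p1:(4,3)->(3,3) | p2:(1,2)->(1,3) | p3:(4,0)->(3,0) | p4:(3,3)->(2,3)
Step 2: p0:escaped | p1:(3,3)->(2,3) | p2:(1,3)->(1,4)->EXIT | p3:(3,0)->(2,0) | p4:(2,3)->(1,3)
Step 3: p0:escaped | p1:(2,3)->(1,3) | p2:escaped | p3:(2,0)->(1,0) | p4:(1,3)->(1,4)->EXIT
Step 4: p0:escaped | p1:(1,3)->(1,4)->EXIT | p2:escaped | p3:(1,0)->(1,1) | p4:escaped
Step 5: p0:escaped | p1:escaped | p2:escaped | p3:(1,1)->(1,2) | p4:escaped
Step 6: p0:escaped | p1:escaped | p2:escaped | p3:(1,2)->(1,3) | p4:escaped

ESCAPED ESCAPED ESCAPED (1,3) ESCAPED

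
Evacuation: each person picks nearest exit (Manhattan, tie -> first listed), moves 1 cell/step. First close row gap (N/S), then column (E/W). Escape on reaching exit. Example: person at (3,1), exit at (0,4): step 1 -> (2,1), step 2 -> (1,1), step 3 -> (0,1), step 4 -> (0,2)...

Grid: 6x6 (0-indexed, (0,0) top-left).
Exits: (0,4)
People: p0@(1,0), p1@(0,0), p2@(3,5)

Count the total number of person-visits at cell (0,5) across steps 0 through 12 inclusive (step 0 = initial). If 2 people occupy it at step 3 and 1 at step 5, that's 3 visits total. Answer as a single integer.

Step 0: p0@(1,0) p1@(0,0) p2@(3,5) -> at (0,5): 0 [-], cum=0
Step 1: p0@(0,0) p1@(0,1) p2@(2,5) -> at (0,5): 0 [-], cum=0
Step 2: p0@(0,1) p1@(0,2) p2@(1,5) -> at (0,5): 0 [-], cum=0
Step 3: p0@(0,2) p1@(0,3) p2@(0,5) -> at (0,5): 1 [p2], cum=1
Step 4: p0@(0,3) p1@ESC p2@ESC -> at (0,5): 0 [-], cum=1
Step 5: p0@ESC p1@ESC p2@ESC -> at (0,5): 0 [-], cum=1
Total visits = 1

Answer: 1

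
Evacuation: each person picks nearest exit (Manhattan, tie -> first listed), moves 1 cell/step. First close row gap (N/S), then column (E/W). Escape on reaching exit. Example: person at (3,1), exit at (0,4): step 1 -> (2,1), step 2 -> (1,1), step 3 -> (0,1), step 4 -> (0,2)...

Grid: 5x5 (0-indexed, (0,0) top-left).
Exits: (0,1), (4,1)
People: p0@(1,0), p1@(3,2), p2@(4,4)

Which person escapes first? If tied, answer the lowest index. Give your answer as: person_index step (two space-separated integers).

Step 1: p0:(1,0)->(0,0) | p1:(3,2)->(4,2) | p2:(4,4)->(4,3)
Step 2: p0:(0,0)->(0,1)->EXIT | p1:(4,2)->(4,1)->EXIT | p2:(4,3)->(4,2)
Step 3: p0:escaped | p1:escaped | p2:(4,2)->(4,1)->EXIT
Exit steps: [2, 2, 3]
First to escape: p0 at step 2

Answer: 0 2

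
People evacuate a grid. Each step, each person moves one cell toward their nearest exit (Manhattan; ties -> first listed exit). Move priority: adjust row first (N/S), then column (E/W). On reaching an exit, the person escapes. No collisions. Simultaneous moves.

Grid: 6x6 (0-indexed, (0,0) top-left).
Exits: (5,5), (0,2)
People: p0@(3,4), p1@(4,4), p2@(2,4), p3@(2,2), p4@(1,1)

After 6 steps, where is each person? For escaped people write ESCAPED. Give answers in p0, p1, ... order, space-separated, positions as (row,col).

Step 1: p0:(3,4)->(4,4) | p1:(4,4)->(5,4) | p2:(2,4)->(3,4) | p3:(2,2)->(1,2) | p4:(1,1)->(0,1)
Step 2: p0:(4,4)->(5,4) | p1:(5,4)->(5,5)->EXIT | p2:(3,4)->(4,4) | p3:(1,2)->(0,2)->EXIT | p4:(0,1)->(0,2)->EXIT
Step 3: p0:(5,4)->(5,5)->EXIT | p1:escaped | p2:(4,4)->(5,4) | p3:escaped | p4:escaped
Step 4: p0:escaped | p1:escaped | p2:(5,4)->(5,5)->EXIT | p3:escaped | p4:escaped

ESCAPED ESCAPED ESCAPED ESCAPED ESCAPED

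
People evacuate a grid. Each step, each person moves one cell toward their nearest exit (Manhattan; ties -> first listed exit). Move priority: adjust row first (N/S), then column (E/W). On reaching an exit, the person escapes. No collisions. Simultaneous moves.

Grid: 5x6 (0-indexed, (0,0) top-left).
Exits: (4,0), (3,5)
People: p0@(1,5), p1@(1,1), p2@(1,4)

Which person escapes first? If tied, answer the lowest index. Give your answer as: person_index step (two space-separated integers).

Answer: 0 2

Derivation:
Step 1: p0:(1,5)->(2,5) | p1:(1,1)->(2,1) | p2:(1,4)->(2,4)
Step 2: p0:(2,5)->(3,5)->EXIT | p1:(2,1)->(3,1) | p2:(2,4)->(3,4)
Step 3: p0:escaped | p1:(3,1)->(4,1) | p2:(3,4)->(3,5)->EXIT
Step 4: p0:escaped | p1:(4,1)->(4,0)->EXIT | p2:escaped
Exit steps: [2, 4, 3]
First to escape: p0 at step 2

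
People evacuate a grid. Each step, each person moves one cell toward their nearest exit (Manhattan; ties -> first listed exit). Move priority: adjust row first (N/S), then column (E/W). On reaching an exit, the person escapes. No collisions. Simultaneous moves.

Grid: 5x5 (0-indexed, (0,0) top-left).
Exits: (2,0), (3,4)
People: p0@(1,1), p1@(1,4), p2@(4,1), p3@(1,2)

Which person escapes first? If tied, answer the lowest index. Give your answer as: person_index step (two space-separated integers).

Step 1: p0:(1,1)->(2,1) | p1:(1,4)->(2,4) | p2:(4,1)->(3,1) | p3:(1,2)->(2,2)
Step 2: p0:(2,1)->(2,0)->EXIT | p1:(2,4)->(3,4)->EXIT | p2:(3,1)->(2,1) | p3:(2,2)->(2,1)
Step 3: p0:escaped | p1:escaped | p2:(2,1)->(2,0)->EXIT | p3:(2,1)->(2,0)->EXIT
Exit steps: [2, 2, 3, 3]
First to escape: p0 at step 2

Answer: 0 2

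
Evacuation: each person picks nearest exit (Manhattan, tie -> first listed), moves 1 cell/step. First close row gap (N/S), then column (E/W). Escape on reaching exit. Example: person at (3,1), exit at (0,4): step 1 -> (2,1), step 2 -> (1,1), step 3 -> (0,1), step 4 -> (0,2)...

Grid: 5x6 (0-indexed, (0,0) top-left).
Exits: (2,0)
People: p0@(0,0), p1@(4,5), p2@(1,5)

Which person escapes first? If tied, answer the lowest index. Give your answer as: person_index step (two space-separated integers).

Answer: 0 2

Derivation:
Step 1: p0:(0,0)->(1,0) | p1:(4,5)->(3,5) | p2:(1,5)->(2,5)
Step 2: p0:(1,0)->(2,0)->EXIT | p1:(3,5)->(2,5) | p2:(2,5)->(2,4)
Step 3: p0:escaped | p1:(2,5)->(2,4) | p2:(2,4)->(2,3)
Step 4: p0:escaped | p1:(2,4)->(2,3) | p2:(2,3)->(2,2)
Step 5: p0:escaped | p1:(2,3)->(2,2) | p2:(2,2)->(2,1)
Step 6: p0:escaped | p1:(2,2)->(2,1) | p2:(2,1)->(2,0)->EXIT
Step 7: p0:escaped | p1:(2,1)->(2,0)->EXIT | p2:escaped
Exit steps: [2, 7, 6]
First to escape: p0 at step 2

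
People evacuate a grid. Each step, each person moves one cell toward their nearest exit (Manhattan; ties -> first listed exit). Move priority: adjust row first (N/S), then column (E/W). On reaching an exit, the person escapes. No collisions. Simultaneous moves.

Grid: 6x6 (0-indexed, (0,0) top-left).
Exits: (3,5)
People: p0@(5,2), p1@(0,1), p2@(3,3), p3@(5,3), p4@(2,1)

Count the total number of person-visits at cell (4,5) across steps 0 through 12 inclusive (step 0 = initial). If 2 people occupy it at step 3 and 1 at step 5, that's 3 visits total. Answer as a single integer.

Step 0: p0@(5,2) p1@(0,1) p2@(3,3) p3@(5,3) p4@(2,1) -> at (4,5): 0 [-], cum=0
Step 1: p0@(4,2) p1@(1,1) p2@(3,4) p3@(4,3) p4@(3,1) -> at (4,5): 0 [-], cum=0
Step 2: p0@(3,2) p1@(2,1) p2@ESC p3@(3,3) p4@(3,2) -> at (4,5): 0 [-], cum=0
Step 3: p0@(3,3) p1@(3,1) p2@ESC p3@(3,4) p4@(3,3) -> at (4,5): 0 [-], cum=0
Step 4: p0@(3,4) p1@(3,2) p2@ESC p3@ESC p4@(3,4) -> at (4,5): 0 [-], cum=0
Step 5: p0@ESC p1@(3,3) p2@ESC p3@ESC p4@ESC -> at (4,5): 0 [-], cum=0
Step 6: p0@ESC p1@(3,4) p2@ESC p3@ESC p4@ESC -> at (4,5): 0 [-], cum=0
Step 7: p0@ESC p1@ESC p2@ESC p3@ESC p4@ESC -> at (4,5): 0 [-], cum=0
Total visits = 0

Answer: 0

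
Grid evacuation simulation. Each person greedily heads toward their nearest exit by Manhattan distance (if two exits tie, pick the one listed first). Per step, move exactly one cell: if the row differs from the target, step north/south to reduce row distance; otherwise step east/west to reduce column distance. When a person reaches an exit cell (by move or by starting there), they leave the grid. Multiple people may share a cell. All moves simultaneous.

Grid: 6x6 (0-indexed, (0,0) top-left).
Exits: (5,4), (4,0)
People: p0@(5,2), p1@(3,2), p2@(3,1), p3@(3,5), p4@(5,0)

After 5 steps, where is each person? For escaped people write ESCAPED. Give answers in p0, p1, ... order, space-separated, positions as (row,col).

Step 1: p0:(5,2)->(5,3) | p1:(3,2)->(4,2) | p2:(3,1)->(4,1) | p3:(3,5)->(4,5) | p4:(5,0)->(4,0)->EXIT
Step 2: p0:(5,3)->(5,4)->EXIT | p1:(4,2)->(4,1) | p2:(4,1)->(4,0)->EXIT | p3:(4,5)->(5,5) | p4:escaped
Step 3: p0:escaped | p1:(4,1)->(4,0)->EXIT | p2:escaped | p3:(5,5)->(5,4)->EXIT | p4:escaped

ESCAPED ESCAPED ESCAPED ESCAPED ESCAPED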